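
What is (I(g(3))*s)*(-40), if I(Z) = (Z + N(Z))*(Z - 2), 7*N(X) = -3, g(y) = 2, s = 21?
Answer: 0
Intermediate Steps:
N(X) = -3/7 (N(X) = (⅐)*(-3) = -3/7)
I(Z) = (-2 + Z)*(-3/7 + Z) (I(Z) = (Z - 3/7)*(Z - 2) = (-3/7 + Z)*(-2 + Z) = (-2 + Z)*(-3/7 + Z))
(I(g(3))*s)*(-40) = ((6/7 + 2² - 17/7*2)*21)*(-40) = ((6/7 + 4 - 34/7)*21)*(-40) = (0*21)*(-40) = 0*(-40) = 0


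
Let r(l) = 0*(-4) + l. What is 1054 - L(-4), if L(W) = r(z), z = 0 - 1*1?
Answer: 1055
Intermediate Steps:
z = -1 (z = 0 - 1 = -1)
r(l) = l (r(l) = 0 + l = l)
L(W) = -1
1054 - L(-4) = 1054 - 1*(-1) = 1054 + 1 = 1055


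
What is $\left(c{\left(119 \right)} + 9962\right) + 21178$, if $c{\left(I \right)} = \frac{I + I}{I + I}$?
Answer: $31141$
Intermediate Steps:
$c{\left(I \right)} = 1$ ($c{\left(I \right)} = \frac{2 I}{2 I} = 2 I \frac{1}{2 I} = 1$)
$\left(c{\left(119 \right)} + 9962\right) + 21178 = \left(1 + 9962\right) + 21178 = 9963 + 21178 = 31141$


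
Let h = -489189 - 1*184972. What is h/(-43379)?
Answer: 674161/43379 ≈ 15.541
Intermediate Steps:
h = -674161 (h = -489189 - 184972 = -674161)
h/(-43379) = -674161/(-43379) = -674161*(-1/43379) = 674161/43379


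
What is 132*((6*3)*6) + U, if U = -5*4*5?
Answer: 14156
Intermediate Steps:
U = -100 (U = -20*5 = -100)
132*((6*3)*6) + U = 132*((6*3)*6) - 100 = 132*(18*6) - 100 = 132*108 - 100 = 14256 - 100 = 14156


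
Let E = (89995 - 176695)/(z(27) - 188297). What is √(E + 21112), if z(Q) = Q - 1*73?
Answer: 2*√71984247747/3693 ≈ 145.30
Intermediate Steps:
z(Q) = -73 + Q (z(Q) = Q - 73 = -73 + Q)
E = 1700/3693 (E = (89995 - 176695)/((-73 + 27) - 188297) = -86700/(-46 - 188297) = -86700/(-188343) = -86700*(-1/188343) = 1700/3693 ≈ 0.46033)
√(E + 21112) = √(1700/3693 + 21112) = √(77968316/3693) = 2*√71984247747/3693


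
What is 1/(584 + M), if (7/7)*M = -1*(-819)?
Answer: 1/1403 ≈ 0.00071276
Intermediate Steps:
M = 819 (M = -1*(-819) = 819)
1/(584 + M) = 1/(584 + 819) = 1/1403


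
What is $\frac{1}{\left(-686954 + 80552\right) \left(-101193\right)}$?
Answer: $\frac{1}{61363637586} \approx 1.6296 \cdot 10^{-11}$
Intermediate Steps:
$\frac{1}{\left(-686954 + 80552\right) \left(-101193\right)} = \frac{1}{-606402} \left(- \frac{1}{101193}\right) = \left(- \frac{1}{606402}\right) \left(- \frac{1}{101193}\right) = \frac{1}{61363637586}$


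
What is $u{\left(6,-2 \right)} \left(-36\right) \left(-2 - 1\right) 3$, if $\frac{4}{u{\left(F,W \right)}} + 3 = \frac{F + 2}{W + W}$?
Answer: $- \frac{1296}{5} \approx -259.2$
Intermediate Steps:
$u{\left(F,W \right)} = \frac{4}{-3 + \frac{2 + F}{2 W}}$ ($u{\left(F,W \right)} = \frac{4}{-3 + \frac{F + 2}{W + W}} = \frac{4}{-3 + \frac{2 + F}{2 W}}$)
$u{\left(6,-2 \right)} \left(-36\right) \left(-2 - 1\right) 3 = 8 \left(-2\right) \frac{1}{2 + 6 - -12} \left(-36\right) \left(-2 - 1\right) 3 = 8 \left(-2\right) \frac{1}{2 + 6 + 12} \left(-36\right) \left(\left(-3\right) 3\right) = 8 \left(-2\right) \frac{1}{20} \left(-36\right) \left(-9\right) = \left(- \frac{4}{5}\right) \left(-36\right) \left(-9\right) = \frac{144}{5} \left(-9\right) = - \frac{1296}{5}$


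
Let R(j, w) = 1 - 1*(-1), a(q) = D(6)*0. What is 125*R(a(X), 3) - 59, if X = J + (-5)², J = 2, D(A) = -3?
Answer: 191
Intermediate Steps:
X = 27 (X = 2 + (-5)² = 2 + 25 = 27)
a(q) = 0 (a(q) = -3*0 = 0)
R(j, w) = 2 (R(j, w) = 1 + 1 = 2)
125*R(a(X), 3) - 59 = 125*2 - 59 = 250 - 59 = 191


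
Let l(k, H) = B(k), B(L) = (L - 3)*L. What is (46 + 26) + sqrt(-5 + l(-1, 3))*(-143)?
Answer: 72 - 143*I ≈ 72.0 - 143.0*I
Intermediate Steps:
B(L) = L*(-3 + L) (B(L) = (-3 + L)*L = L*(-3 + L))
l(k, H) = k*(-3 + k)
(46 + 26) + sqrt(-5 + l(-1, 3))*(-143) = (46 + 26) + sqrt(-5 - (-3 - 1))*(-143) = 72 + sqrt(-5 - 1*(-4))*(-143) = 72 + sqrt(-5 + 4)*(-143) = 72 + sqrt(-1)*(-143) = 72 + I*(-143) = 72 - 143*I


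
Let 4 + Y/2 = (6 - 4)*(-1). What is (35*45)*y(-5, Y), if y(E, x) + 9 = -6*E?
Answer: 33075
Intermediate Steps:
Y = -12 (Y = -8 + 2*((6 - 4)*(-1)) = -8 + 2*(2*(-1)) = -8 + 2*(-2) = -8 - 4 = -12)
y(E, x) = -9 - 6*E
(35*45)*y(-5, Y) = (35*45)*(-9 - 6*(-5)) = 1575*(-9 + 30) = 1575*21 = 33075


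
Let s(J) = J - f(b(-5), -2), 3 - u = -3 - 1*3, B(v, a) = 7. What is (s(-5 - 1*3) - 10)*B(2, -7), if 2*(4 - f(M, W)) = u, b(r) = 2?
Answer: -245/2 ≈ -122.50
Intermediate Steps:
u = 9 (u = 3 - (-3 - 1*3) = 3 - (-3 - 3) = 3 - 1*(-6) = 3 + 6 = 9)
f(M, W) = -½ (f(M, W) = 4 - ½*9 = 4 - 9/2 = -½)
s(J) = ½ + J (s(J) = J - 1*(-½) = J + ½ = ½ + J)
(s(-5 - 1*3) - 10)*B(2, -7) = ((½ + (-5 - 1*3)) - 10)*7 = ((½ + (-5 - 3)) - 10)*7 = ((½ - 8) - 10)*7 = (-15/2 - 10)*7 = -35/2*7 = -245/2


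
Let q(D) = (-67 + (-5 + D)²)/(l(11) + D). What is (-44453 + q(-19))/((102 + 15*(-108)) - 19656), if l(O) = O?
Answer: 118711/56464 ≈ 2.1024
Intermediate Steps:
q(D) = (-67 + (-5 + D)²)/(11 + D)
(-44453 + q(-19))/((102 + 15*(-108)) - 19656) = (-44453 + (-67 + (-5 - 19)²)/(11 - 19))/((102 + 15*(-108)) - 19656) = (-44453 + (-67 + (-24)²)/(-8))/((102 - 1620) - 19656) = (-44453 - (-67 + 576)/8)/(-1518 - 19656) = (-44453 - ⅛*509)/(-21174) = (-44453 - 509/8)*(-1/21174) = -356133/8*(-1/21174) = 118711/56464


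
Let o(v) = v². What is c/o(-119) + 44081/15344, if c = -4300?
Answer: 79750263/31040912 ≈ 2.5692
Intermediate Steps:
c/o(-119) + 44081/15344 = -4300/((-119)²) + 44081/15344 = -4300/14161 + 44081*(1/15344) = -4300*1/14161 + 44081/15344 = -4300/14161 + 44081/15344 = 79750263/31040912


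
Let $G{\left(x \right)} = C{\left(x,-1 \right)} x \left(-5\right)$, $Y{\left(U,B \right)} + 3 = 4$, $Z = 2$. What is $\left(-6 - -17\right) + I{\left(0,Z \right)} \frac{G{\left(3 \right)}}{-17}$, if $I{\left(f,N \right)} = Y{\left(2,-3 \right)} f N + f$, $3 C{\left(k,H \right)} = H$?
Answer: $11$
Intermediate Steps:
$C{\left(k,H \right)} = \frac{H}{3}$
$Y{\left(U,B \right)} = 1$ ($Y{\left(U,B \right)} = -3 + 4 = 1$)
$I{\left(f,N \right)} = f + N f$ ($I{\left(f,N \right)} = 1 f N + f = f N + f = N f + f = f + N f$)
$G{\left(x \right)} = \frac{5 x}{3}$ ($G{\left(x \right)} = \frac{1}{3} \left(-1\right) x \left(-5\right) = - \frac{x}{3} \left(-5\right) = \frac{5 x}{3}$)
$\left(-6 - -17\right) + I{\left(0,Z \right)} \frac{G{\left(3 \right)}}{-17} = \left(-6 - -17\right) + 0 \left(1 + 2\right) \frac{\frac{5}{3} \cdot 3}{-17} = \left(-6 + 17\right) + 0 \cdot 3 \cdot 5 \left(- \frac{1}{17}\right) = 11 + 0 \left(- \frac{5}{17}\right) = 11 + 0 = 11$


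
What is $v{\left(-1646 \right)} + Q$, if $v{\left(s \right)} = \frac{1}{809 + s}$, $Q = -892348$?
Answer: $- \frac{746895277}{837} \approx -8.9235 \cdot 10^{5}$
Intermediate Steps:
$v{\left(-1646 \right)} + Q = \frac{1}{809 - 1646} - 892348 = \frac{1}{-837} - 892348 = - \frac{1}{837} - 892348 = - \frac{746895277}{837}$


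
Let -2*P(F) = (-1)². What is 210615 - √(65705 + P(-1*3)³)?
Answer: 210615 - √1051278/4 ≈ 2.1036e+5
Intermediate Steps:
P(F) = -½ (P(F) = -½*(-1)² = -½*1 = -½)
210615 - √(65705 + P(-1*3)³) = 210615 - √(65705 + (-½)³) = 210615 - √(65705 - ⅛) = 210615 - √(525639/8) = 210615 - √1051278/4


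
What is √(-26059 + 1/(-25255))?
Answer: I*√16620821761730/25255 ≈ 161.43*I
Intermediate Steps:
√(-26059 + 1/(-25255)) = √(-26059 - 1/25255) = √(-658120046/25255) = I*√16620821761730/25255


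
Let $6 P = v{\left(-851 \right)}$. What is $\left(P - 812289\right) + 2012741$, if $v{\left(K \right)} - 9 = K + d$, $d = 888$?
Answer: $\frac{3601379}{3} \approx 1.2005 \cdot 10^{6}$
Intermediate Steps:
$v{\left(K \right)} = 897 + K$ ($v{\left(K \right)} = 9 + \left(K + 888\right) = 9 + \left(888 + K\right) = 897 + K$)
$P = \frac{23}{3}$ ($P = \frac{897 - 851}{6} = \frac{1}{6} \cdot 46 = \frac{23}{3} \approx 7.6667$)
$\left(P - 812289\right) + 2012741 = \left(\frac{23}{3} - 812289\right) + 2012741 = - \frac{2436844}{3} + 2012741 = \frac{3601379}{3}$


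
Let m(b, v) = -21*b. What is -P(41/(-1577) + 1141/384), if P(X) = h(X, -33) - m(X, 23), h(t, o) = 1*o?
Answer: -5824043/201856 ≈ -28.852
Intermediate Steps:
h(t, o) = o
P(X) = -33 + 21*X (P(X) = -33 - (-21)*X = -33 + 21*X)
-P(41/(-1577) + 1141/384) = -(-33 + 21*(41/(-1577) + 1141/384)) = -(-33 + 21*(41*(-1/1577) + 1141*(1/384))) = -(-33 + 21*(-41/1577 + 1141/384)) = -(-33 + 21*(1783613/605568)) = -(-33 + 12485291/201856) = -1*5824043/201856 = -5824043/201856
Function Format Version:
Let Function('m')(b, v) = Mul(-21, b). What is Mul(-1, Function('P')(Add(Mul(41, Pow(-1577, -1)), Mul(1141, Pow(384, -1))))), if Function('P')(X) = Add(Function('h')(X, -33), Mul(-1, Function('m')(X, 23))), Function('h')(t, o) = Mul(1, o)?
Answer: Rational(-5824043, 201856) ≈ -28.852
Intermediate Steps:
Function('h')(t, o) = o
Function('P')(X) = Add(-33, Mul(21, X)) (Function('P')(X) = Add(-33, Mul(-1, Mul(-21, X))) = Add(-33, Mul(21, X)))
Mul(-1, Function('P')(Add(Mul(41, Pow(-1577, -1)), Mul(1141, Pow(384, -1))))) = Mul(-1, Add(-33, Mul(21, Add(Mul(41, Pow(-1577, -1)), Mul(1141, Pow(384, -1)))))) = Mul(-1, Add(-33, Mul(21, Add(Mul(41, Rational(-1, 1577)), Mul(1141, Rational(1, 384)))))) = Mul(-1, Add(-33, Mul(21, Add(Rational(-41, 1577), Rational(1141, 384))))) = Mul(-1, Add(-33, Mul(21, Rational(1783613, 605568)))) = Mul(-1, Add(-33, Rational(12485291, 201856))) = Mul(-1, Rational(5824043, 201856)) = Rational(-5824043, 201856)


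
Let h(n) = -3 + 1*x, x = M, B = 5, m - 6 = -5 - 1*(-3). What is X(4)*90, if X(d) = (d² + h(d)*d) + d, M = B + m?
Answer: 3960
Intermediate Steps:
m = 4 (m = 6 + (-5 - 1*(-3)) = 6 + (-5 + 3) = 6 - 2 = 4)
M = 9 (M = 5 + 4 = 9)
x = 9
h(n) = 6 (h(n) = -3 + 1*9 = -3 + 9 = 6)
X(d) = d² + 7*d (X(d) = (d² + 6*d) + d = d² + 7*d)
X(4)*90 = (4*(7 + 4))*90 = (4*11)*90 = 44*90 = 3960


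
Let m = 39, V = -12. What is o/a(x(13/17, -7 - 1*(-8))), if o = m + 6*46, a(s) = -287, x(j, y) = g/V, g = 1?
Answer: -45/41 ≈ -1.0976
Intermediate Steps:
x(j, y) = -1/12 (x(j, y) = 1/(-12) = 1*(-1/12) = -1/12)
o = 315 (o = 39 + 6*46 = 39 + 276 = 315)
o/a(x(13/17, -7 - 1*(-8))) = 315/(-287) = 315*(-1/287) = -45/41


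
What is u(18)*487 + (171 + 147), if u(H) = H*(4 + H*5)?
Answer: 824322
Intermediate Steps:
u(H) = H*(4 + 5*H)
u(18)*487 + (171 + 147) = (18*(4 + 5*18))*487 + (171 + 147) = (18*(4 + 90))*487 + 318 = (18*94)*487 + 318 = 1692*487 + 318 = 824004 + 318 = 824322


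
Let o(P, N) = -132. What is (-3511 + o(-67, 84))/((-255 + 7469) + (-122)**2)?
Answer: -3643/22098 ≈ -0.16486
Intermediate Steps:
(-3511 + o(-67, 84))/((-255 + 7469) + (-122)**2) = (-3511 - 132)/((-255 + 7469) + (-122)**2) = -3643/(7214 + 14884) = -3643/22098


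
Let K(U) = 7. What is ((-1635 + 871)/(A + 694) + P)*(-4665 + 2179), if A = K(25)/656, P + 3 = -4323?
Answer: 4897428775580/455271 ≈ 1.0757e+7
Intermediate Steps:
P = -4326 (P = -3 - 4323 = -4326)
A = 7/656 ≈ 0.010671
((-1635 + 871)/(A + 694) + P)*(-4665 + 2179) = ((-1635 + 871)/(7/656 + 694) - 4326)*(-4665 + 2179) = (-764/455271/656 - 4326)*(-2486) = (-764*656/455271 - 4326)*(-2486) = (-501184/455271 - 4326)*(-2486) = -1970003530/455271*(-2486) = 4897428775580/455271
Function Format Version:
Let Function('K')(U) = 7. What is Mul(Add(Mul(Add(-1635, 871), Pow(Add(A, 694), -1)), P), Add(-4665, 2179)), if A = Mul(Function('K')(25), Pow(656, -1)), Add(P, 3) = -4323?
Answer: Rational(4897428775580, 455271) ≈ 1.0757e+7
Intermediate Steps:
P = -4326 (P = Add(-3, -4323) = -4326)
A = Rational(7, 656) (A = Mul(7, Pow(656, -1)) = Mul(7, Rational(1, 656)) = Rational(7, 656) ≈ 0.010671)
Mul(Add(Mul(Add(-1635, 871), Pow(Add(A, 694), -1)), P), Add(-4665, 2179)) = Mul(Add(Mul(Add(-1635, 871), Pow(Add(Rational(7, 656), 694), -1)), -4326), Add(-4665, 2179)) = Mul(Add(Mul(-764, Pow(Rational(455271, 656), -1)), -4326), -2486) = Mul(Add(Mul(-764, Rational(656, 455271)), -4326), -2486) = Mul(Add(Rational(-501184, 455271), -4326), -2486) = Mul(Rational(-1970003530, 455271), -2486) = Rational(4897428775580, 455271)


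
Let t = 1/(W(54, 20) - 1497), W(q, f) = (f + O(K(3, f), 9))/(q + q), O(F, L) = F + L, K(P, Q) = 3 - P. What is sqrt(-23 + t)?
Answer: I*sqrt(601001767883)/161647 ≈ 4.7959*I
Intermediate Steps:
W(q, f) = (9 + f)/(2*q) (W(q, f) = (f + ((3 - 1*3) + 9))/(q + q) = (f + ((3 - 3) + 9))/((2*q)) = (f + (0 + 9))*(1/(2*q)) = (f + 9)*(1/(2*q)) = (9 + f)*(1/(2*q)) = (9 + f)/(2*q))
t = -108/161647 (t = 1/((1/2)*(9 + 20)/54 - 1497) = 1/((1/2)*(1/54)*29 - 1497) = 1/(29/108 - 1497) = 1/(-161647/108) = -108/161647 ≈ -0.00066812)
sqrt(-23 + t) = sqrt(-23 - 108/161647) = sqrt(-3717989/161647) = I*sqrt(601001767883)/161647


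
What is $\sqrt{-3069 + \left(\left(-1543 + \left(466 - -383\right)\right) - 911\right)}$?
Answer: $i \sqrt{4674} \approx 68.367 i$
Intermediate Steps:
$\sqrt{-3069 + \left(\left(-1543 + \left(466 - -383\right)\right) - 911\right)} = \sqrt{-3069 + \left(\left(-1543 + \left(466 + 383\right)\right) - 911\right)} = \sqrt{-3069 + \left(\left(-1543 + 849\right) - 911\right)} = \sqrt{-3069 - 1605} = \sqrt{-4674} = i \sqrt{4674}$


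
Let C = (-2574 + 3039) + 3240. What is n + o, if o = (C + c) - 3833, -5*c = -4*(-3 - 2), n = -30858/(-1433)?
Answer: -158298/1433 ≈ -110.47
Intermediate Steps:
C = 3705 (C = 465 + 3240 = 3705)
n = 30858/1433 (n = -30858*(-1/1433) = 30858/1433 ≈ 21.534)
c = -4 (c = -(-4)*(-3 - 2)/5 = -(-4)*(-5)/5 = -⅕*20 = -4)
o = -132 (o = (3705 - 4) - 3833 = 3701 - 3833 = -132)
n + o = 30858/1433 - 132 = -158298/1433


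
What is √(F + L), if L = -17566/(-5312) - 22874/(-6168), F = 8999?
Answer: √2360356474650810/511944 ≈ 94.900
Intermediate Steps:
L = 14365861/2047776 (L = -17566*(-1/5312) - 22874*(-1/6168) = 8783/2656 + 11437/3084 = 14365861/2047776 ≈ 7.0154)
√(F + L) = √(8999 + 14365861/2047776) = √(18442302085/2047776) = √2360356474650810/511944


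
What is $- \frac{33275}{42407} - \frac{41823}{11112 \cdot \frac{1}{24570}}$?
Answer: $- \frac{7262904325595}{78537764} \approx -92477.0$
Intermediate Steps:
$- \frac{33275}{42407} - \frac{41823}{11112 \cdot \frac{1}{24570}} = \left(-33275\right) \frac{1}{42407} - \frac{41823}{11112 \cdot \frac{1}{24570}} = - \frac{33275}{42407} - \frac{41823}{\frac{1852}{4095}} = - \frac{33275}{42407} - \frac{171265185}{1852} = - \frac{7262904325595}{78537764}$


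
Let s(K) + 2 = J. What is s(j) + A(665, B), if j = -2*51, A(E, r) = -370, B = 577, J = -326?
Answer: -698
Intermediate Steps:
j = -102
s(K) = -328 (s(K) = -2 - 326 = -328)
s(j) + A(665, B) = -328 - 370 = -698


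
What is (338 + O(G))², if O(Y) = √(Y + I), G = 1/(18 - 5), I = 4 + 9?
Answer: (4394 + √2210)²/169 ≈ 1.1670e+5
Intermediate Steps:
I = 13
G = 1/13 ≈ 0.076923
O(Y) = √(13 + Y) (O(Y) = √(Y + 13) = √(13 + Y))
(338 + O(G))² = (338 + √(13 + 1/13))² = (338 + √(170/13))² = (338 + √2210/13)²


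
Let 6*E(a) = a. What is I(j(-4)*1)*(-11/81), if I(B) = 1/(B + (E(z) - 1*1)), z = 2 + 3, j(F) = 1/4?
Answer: -44/27 ≈ -1.6296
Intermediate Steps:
j(F) = ¼
z = 5
E(a) = a/6
I(B) = 1/(-⅙ + B) (I(B) = 1/(B + ((⅙)*5 - 1*1)) = 1/(B + (⅚ - 1)) = 1/(B - ⅙) = 1/(-⅙ + B))
I(j(-4)*1)*(-11/81) = (6/(-1 + 6*((¼)*1)))*(-11/81) = (6/(-1 + 6*(¼)))*(-11*1/81) = (6/(-1 + 3/2))*(-11/81) = (6/(½))*(-11/81) = (6*2)*(-11/81) = 12*(-11/81) = -44/27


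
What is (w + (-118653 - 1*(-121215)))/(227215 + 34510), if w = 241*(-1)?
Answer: 2321/261725 ≈ 0.0088681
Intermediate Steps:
w = -241
(w + (-118653 - 1*(-121215)))/(227215 + 34510) = (-241 + (-118653 - 1*(-121215)))/(227215 + 34510) = (-241 + (-118653 + 121215))/261725 = (-241 + 2562)*(1/261725) = 2321*(1/261725) = 2321/261725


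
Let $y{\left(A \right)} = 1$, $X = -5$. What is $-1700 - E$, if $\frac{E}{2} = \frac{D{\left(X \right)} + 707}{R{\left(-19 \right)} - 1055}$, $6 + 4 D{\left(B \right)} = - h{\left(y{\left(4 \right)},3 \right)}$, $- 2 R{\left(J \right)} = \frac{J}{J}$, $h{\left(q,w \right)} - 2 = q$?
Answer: $- \frac{3585881}{2111} \approx -1698.7$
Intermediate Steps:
$h{\left(q,w \right)} = 2 + q$
$R{\left(J \right)} = - \frac{1}{2}$ ($R{\left(J \right)} = - \frac{J \frac{1}{J}}{2} = \left(- \frac{1}{2}\right) 1 = - \frac{1}{2}$)
$D{\left(B \right)} = - \frac{9}{4}$ ($D{\left(B \right)} = - \frac{3}{2} + \frac{\left(-1\right) \left(2 + 1\right)}{4} = - \frac{3}{2} + \frac{\left(-1\right) 3}{4} = - \frac{3}{2} + \frac{1}{4} \left(-3\right) = - \frac{3}{2} - \frac{3}{4} = - \frac{9}{4}$)
$E = - \frac{2819}{2111}$ ($E = 2 \frac{- \frac{9}{4} + 707}{- \frac{1}{2} - 1055} = 2 \frac{2819}{4 \left(- \frac{2111}{2}\right)} = 2 \cdot \frac{2819}{4} \left(- \frac{2}{2111}\right) = 2 \left(- \frac{2819}{4222}\right) = - \frac{2819}{2111} \approx -1.3354$)
$-1700 - E = -1700 - - \frac{2819}{2111} = -1700 + \frac{2819}{2111} = - \frac{3585881}{2111}$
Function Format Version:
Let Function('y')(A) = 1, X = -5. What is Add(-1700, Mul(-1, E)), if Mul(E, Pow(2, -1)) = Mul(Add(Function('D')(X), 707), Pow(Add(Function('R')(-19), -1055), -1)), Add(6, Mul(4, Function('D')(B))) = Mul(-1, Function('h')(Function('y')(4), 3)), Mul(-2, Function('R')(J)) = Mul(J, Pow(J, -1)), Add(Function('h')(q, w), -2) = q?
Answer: Rational(-3585881, 2111) ≈ -1698.7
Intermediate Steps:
Function('h')(q, w) = Add(2, q)
Function('R')(J) = Rational(-1, 2) (Function('R')(J) = Mul(Rational(-1, 2), Mul(J, Pow(J, -1))) = Mul(Rational(-1, 2), 1) = Rational(-1, 2))
Function('D')(B) = Rational(-9, 4) (Function('D')(B) = Add(Rational(-3, 2), Mul(Rational(1, 4), Mul(-1, Add(2, 1)))) = Add(Rational(-3, 2), Mul(Rational(1, 4), Mul(-1, 3))) = Add(Rational(-3, 2), Mul(Rational(1, 4), -3)) = Add(Rational(-3, 2), Rational(-3, 4)) = Rational(-9, 4))
E = Rational(-2819, 2111) (E = Mul(2, Mul(Add(Rational(-9, 4), 707), Pow(Add(Rational(-1, 2), -1055), -1))) = Mul(2, Mul(Rational(2819, 4), Pow(Rational(-2111, 2), -1))) = Mul(2, Mul(Rational(2819, 4), Rational(-2, 2111))) = Mul(2, Rational(-2819, 4222)) = Rational(-2819, 2111) ≈ -1.3354)
Add(-1700, Mul(-1, E)) = Add(-1700, Mul(-1, Rational(-2819, 2111))) = Add(-1700, Rational(2819, 2111)) = Rational(-3585881, 2111)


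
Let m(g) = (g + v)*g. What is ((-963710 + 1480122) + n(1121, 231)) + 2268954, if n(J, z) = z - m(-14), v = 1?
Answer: 2785415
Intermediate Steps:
m(g) = g*(1 + g) (m(g) = (g + 1)*g = (1 + g)*g = g*(1 + g))
n(J, z) = -182 + z (n(J, z) = z - (-14)*(1 - 14) = z - (-14)*(-13) = z - 1*182 = z - 182 = -182 + z)
((-963710 + 1480122) + n(1121, 231)) + 2268954 = ((-963710 + 1480122) + (-182 + 231)) + 2268954 = (516412 + 49) + 2268954 = 516461 + 2268954 = 2785415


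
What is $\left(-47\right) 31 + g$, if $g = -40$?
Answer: $-1497$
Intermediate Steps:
$\left(-47\right) 31 + g = \left(-47\right) 31 - 40 = -1457 - 40 = -1497$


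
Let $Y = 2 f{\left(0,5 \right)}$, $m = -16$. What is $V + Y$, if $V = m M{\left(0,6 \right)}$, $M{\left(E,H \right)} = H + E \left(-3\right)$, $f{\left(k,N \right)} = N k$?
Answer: $-96$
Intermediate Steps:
$M{\left(E,H \right)} = H - 3 E$
$V = -96$ ($V = - 16 \left(6 - 0\right) = - 16 \left(6 + 0\right) = \left(-16\right) 6 = -96$)
$Y = 0$ ($Y = 2 \cdot 5 \cdot 0 = 2 \cdot 0 = 0$)
$V + Y = -96 + 0 = -96$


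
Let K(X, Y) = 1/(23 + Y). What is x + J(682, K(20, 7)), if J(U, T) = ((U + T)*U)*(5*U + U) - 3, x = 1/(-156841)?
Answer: 1492640449951304/784205 ≈ 1.9034e+9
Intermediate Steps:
x = -1/156841 ≈ -6.3759e-6
J(U, T) = -3 + 6*U²*(T + U) (J(U, T) = ((T + U)*U)*(6*U) - 3 = (U*(T + U))*(6*U) - 3 = 6*U²*(T + U) - 3 = -3 + 6*U²*(T + U))
x + J(682, K(20, 7)) = -1/156841 + (-3 + 6*682³ + 6*682²/(23 + 7)) = -1/156841 + (-3 + 6*317214568 + 6*465124/30) = -1/156841 + (-3 + 1903287408 + 6*(1/30)*465124) = -1/156841 + (-3 + 1903287408 + 465124/5) = -1/156841 + 9516902149/5 = 1492640449951304/784205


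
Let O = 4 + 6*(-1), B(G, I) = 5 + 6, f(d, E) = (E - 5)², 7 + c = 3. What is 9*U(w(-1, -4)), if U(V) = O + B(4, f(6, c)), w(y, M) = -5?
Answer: 81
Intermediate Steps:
c = -4 (c = -7 + 3 = -4)
f(d, E) = (-5 + E)²
B(G, I) = 11
O = -2 (O = 4 - 6 = -2)
U(V) = 9 (U(V) = -2 + 11 = 9)
9*U(w(-1, -4)) = 9*9 = 81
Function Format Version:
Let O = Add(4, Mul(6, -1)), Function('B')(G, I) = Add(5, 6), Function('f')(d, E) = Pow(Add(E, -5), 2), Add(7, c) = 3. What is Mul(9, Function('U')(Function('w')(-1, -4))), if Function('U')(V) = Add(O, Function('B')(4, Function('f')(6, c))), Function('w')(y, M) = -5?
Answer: 81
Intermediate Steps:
c = -4 (c = Add(-7, 3) = -4)
Function('f')(d, E) = Pow(Add(-5, E), 2)
Function('B')(G, I) = 11
O = -2 (O = Add(4, -6) = -2)
Function('U')(V) = 9 (Function('U')(V) = Add(-2, 11) = 9)
Mul(9, Function('U')(Function('w')(-1, -4))) = Mul(9, 9) = 81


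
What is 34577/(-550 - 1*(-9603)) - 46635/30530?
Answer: 126689831/55277618 ≈ 2.2919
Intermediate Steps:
34577/(-550 - 1*(-9603)) - 46635/30530 = 34577/(-550 + 9603) - 46635*1/30530 = 34577/9053 - 9327/6106 = 126689831/55277618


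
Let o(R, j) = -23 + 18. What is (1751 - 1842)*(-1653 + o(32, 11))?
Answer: 150878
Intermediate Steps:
o(R, j) = -5
(1751 - 1842)*(-1653 + o(32, 11)) = (1751 - 1842)*(-1653 - 5) = -91*(-1658) = 150878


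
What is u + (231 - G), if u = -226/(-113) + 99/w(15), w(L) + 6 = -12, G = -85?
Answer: 625/2 ≈ 312.50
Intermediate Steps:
w(L) = -18 (w(L) = -6 - 12 = -18)
u = -7/2 (u = -226/(-113) + 99/(-18) = -226*(-1/113) + 99*(-1/18) = 2 - 11/2 = -7/2 ≈ -3.5000)
u + (231 - G) = -7/2 + (231 - 1*(-85)) = -7/2 + (231 + 85) = -7/2 + 316 = 625/2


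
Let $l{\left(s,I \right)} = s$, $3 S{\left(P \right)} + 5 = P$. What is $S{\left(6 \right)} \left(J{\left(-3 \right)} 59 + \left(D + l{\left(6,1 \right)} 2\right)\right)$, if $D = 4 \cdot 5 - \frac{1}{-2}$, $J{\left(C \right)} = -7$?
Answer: $- \frac{761}{6} \approx -126.83$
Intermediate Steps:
$S{\left(P \right)} = - \frac{5}{3} + \frac{P}{3}$
$D = \frac{41}{2}$ ($D = 20 - - \frac{1}{2} = 20 + \frac{1}{2} = \frac{41}{2} \approx 20.5$)
$S{\left(6 \right)} \left(J{\left(-3 \right)} 59 + \left(D + l{\left(6,1 \right)} 2\right)\right) = \left(- \frac{5}{3} + \frac{1}{3} \cdot 6\right) \left(\left(-7\right) 59 + \left(\frac{41}{2} + 6 \cdot 2\right)\right) = \left(- \frac{5}{3} + 2\right) \left(-413 + \left(\frac{41}{2} + 12\right)\right) = \frac{-413 + \frac{65}{2}}{3} = \frac{1}{3} \left(- \frac{761}{2}\right) = - \frac{761}{6}$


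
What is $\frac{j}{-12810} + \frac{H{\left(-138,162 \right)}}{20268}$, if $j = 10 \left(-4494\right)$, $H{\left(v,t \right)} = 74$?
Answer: $\frac{2170933}{618174} \approx 3.5118$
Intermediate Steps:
$j = -44940$
$\frac{j}{-12810} + \frac{H{\left(-138,162 \right)}}{20268} = - \frac{44940}{-12810} + \frac{74}{20268} = \left(-44940\right) \left(- \frac{1}{12810}\right) + 74 \cdot \frac{1}{20268} = \frac{214}{61} + \frac{37}{10134} = \frac{2170933}{618174}$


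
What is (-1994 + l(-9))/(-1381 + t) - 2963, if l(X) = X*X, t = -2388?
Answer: -11165634/3769 ≈ -2962.5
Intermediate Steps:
l(X) = X²
(-1994 + l(-9))/(-1381 + t) - 2963 = (-1994 + (-9)²)/(-1381 - 2388) - 2963 = (-1994 + 81)/(-3769) - 2963 = -1913*(-1/3769) - 2963 = 1913/3769 - 2963 = -11165634/3769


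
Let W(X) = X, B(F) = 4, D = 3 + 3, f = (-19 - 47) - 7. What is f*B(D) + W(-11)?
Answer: -303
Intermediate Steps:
f = -73 (f = -66 - 7 = -73)
D = 6
f*B(D) + W(-11) = -73*4 - 11 = -292 - 11 = -303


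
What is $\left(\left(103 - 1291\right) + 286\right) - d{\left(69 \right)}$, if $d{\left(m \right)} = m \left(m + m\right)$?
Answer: $-10424$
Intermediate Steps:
$d{\left(m \right)} = 2 m^{2}$ ($d{\left(m \right)} = m 2 m = 2 m^{2}$)
$\left(\left(103 - 1291\right) + 286\right) - d{\left(69 \right)} = \left(\left(103 - 1291\right) + 286\right) - 2 \cdot 69^{2} = \left(-1188 + 286\right) - 2 \cdot 4761 = -902 - 9522 = -10424$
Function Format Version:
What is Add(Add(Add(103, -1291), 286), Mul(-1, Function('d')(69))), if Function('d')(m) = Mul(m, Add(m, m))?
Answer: -10424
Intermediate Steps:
Function('d')(m) = Mul(2, Pow(m, 2)) (Function('d')(m) = Mul(m, Mul(2, m)) = Mul(2, Pow(m, 2)))
Add(Add(Add(103, -1291), 286), Mul(-1, Function('d')(69))) = Add(Add(Add(103, -1291), 286), Mul(-1, Mul(2, Pow(69, 2)))) = Add(Add(-1188, 286), Mul(-1, Mul(2, 4761))) = Add(-902, Mul(-1, 9522)) = Add(-902, -9522) = -10424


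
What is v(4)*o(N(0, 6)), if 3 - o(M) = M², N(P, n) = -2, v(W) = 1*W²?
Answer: -16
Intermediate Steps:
v(W) = W²
o(M) = 3 - M²
v(4)*o(N(0, 6)) = 4²*(3 - 1*(-2)²) = 16*(3 - 1*4) = 16*(3 - 4) = 16*(-1) = -16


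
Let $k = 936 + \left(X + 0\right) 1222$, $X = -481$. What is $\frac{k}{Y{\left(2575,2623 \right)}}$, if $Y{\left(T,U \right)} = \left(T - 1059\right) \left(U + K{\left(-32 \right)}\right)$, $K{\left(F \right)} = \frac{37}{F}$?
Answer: $- \frac{4694768}{31797721} \approx -0.14764$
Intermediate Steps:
$Y{\left(T,U \right)} = \left(-1059 + T\right) \left(- \frac{37}{32} + U\right)$ ($Y{\left(T,U \right)} = \left(T - 1059\right) \left(U + \frac{37}{-32}\right) = \left(-1059 + T\right) \left(U + 37 \left(- \frac{1}{32}\right)\right) = \left(-1059 + T\right) \left(U - \frac{37}{32}\right) = \left(-1059 + T\right) \left(- \frac{37}{32} + U\right)$)
$k = -586846$ ($k = 936 + \left(-481 + 0\right) 1222 = 936 - 587782 = -586846$)
$\frac{k}{Y{\left(2575,2623 \right)}} = - \frac{586846}{\frac{39183}{32} - 2777757 - \frac{95275}{32} + 2575 \cdot 2623} = - \frac{586846}{\frac{39183}{32} - 2777757 - \frac{95275}{32} + 6754225} = - \frac{586846}{\frac{31797721}{8}} = \left(-586846\right) \frac{8}{31797721} = - \frac{4694768}{31797721}$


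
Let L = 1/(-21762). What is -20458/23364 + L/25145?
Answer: -155482360247/177568181505 ≈ -0.87562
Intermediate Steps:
L = -1/21762 ≈ -4.5952e-5
-20458/23364 + L/25145 = -20458/23364 - 1/21762/25145 = -20458*1/23364 - 1/21762*1/25145 = -10229/11682 - 1/547205490 = -155482360247/177568181505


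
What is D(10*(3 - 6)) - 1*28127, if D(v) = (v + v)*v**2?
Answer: -82127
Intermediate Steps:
D(v) = 2*v**3 (D(v) = (2*v)*v**2 = 2*v**3)
D(10*(3 - 6)) - 1*28127 = 2*(10*(3 - 6))**3 - 1*28127 = 2*(10*(-3))**3 - 28127 = 2*(-30)**3 - 28127 = 2*(-27000) - 28127 = -54000 - 28127 = -82127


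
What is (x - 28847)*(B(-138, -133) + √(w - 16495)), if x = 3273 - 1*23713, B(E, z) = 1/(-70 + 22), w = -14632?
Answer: 16429/16 - 49287*I*√31127 ≈ 1026.8 - 8.6956e+6*I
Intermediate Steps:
B(E, z) = -1/48 (B(E, z) = 1/(-48) = -1/48)
x = -20440 (x = 3273 - 23713 = -20440)
(x - 28847)*(B(-138, -133) + √(w - 16495)) = (-20440 - 28847)*(-1/48 + √(-14632 - 16495)) = -49287*(-1/48 + √(-31127)) = -49287*(-1/48 + I*√31127) = 16429/16 - 49287*I*√31127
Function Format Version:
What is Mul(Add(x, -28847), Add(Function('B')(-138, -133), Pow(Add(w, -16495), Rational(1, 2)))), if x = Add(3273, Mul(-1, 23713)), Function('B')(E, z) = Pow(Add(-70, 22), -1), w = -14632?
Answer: Add(Rational(16429, 16), Mul(-49287, I, Pow(31127, Rational(1, 2)))) ≈ Add(1026.8, Mul(-8.6956e+6, I))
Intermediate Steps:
Function('B')(E, z) = Rational(-1, 48) (Function('B')(E, z) = Pow(-48, -1) = Rational(-1, 48))
x = -20440 (x = Add(3273, -23713) = -20440)
Mul(Add(x, -28847), Add(Function('B')(-138, -133), Pow(Add(w, -16495), Rational(1, 2)))) = Mul(Add(-20440, -28847), Add(Rational(-1, 48), Pow(Add(-14632, -16495), Rational(1, 2)))) = Mul(-49287, Add(Rational(-1, 48), Pow(-31127, Rational(1, 2)))) = Mul(-49287, Add(Rational(-1, 48), Mul(I, Pow(31127, Rational(1, 2))))) = Add(Rational(16429, 16), Mul(-49287, I, Pow(31127, Rational(1, 2))))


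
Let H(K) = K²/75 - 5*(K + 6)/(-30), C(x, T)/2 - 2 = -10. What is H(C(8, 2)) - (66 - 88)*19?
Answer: 31481/75 ≈ 419.75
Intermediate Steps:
C(x, T) = -16 (C(x, T) = 4 + 2*(-10) = 4 - 20 = -16)
H(K) = 1 + K/6 + K²/75 (H(K) = K²*(1/75) - 5*(6 + K)*(-1/30) = K²/75 + (-30 - 5*K)*(-1/30) = K²/75 + (1 + K/6) = 1 + K/6 + K²/75)
H(C(8, 2)) - (66 - 88)*19 = (1 + (⅙)*(-16) + (1/75)*(-16)²) - (66 - 88)*19 = (1 - 8/3 + (1/75)*256) - (-22)*19 = (1 - 8/3 + 256/75) - 1*(-418) = 131/75 + 418 = 31481/75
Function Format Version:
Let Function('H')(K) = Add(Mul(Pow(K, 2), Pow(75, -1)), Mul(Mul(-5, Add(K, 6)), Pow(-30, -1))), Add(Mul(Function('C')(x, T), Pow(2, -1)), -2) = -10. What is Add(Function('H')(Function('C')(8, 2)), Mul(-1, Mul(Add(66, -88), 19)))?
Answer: Rational(31481, 75) ≈ 419.75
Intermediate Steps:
Function('C')(x, T) = -16 (Function('C')(x, T) = Add(4, Mul(2, -10)) = Add(4, -20) = -16)
Function('H')(K) = Add(1, Mul(Rational(1, 6), K), Mul(Rational(1, 75), Pow(K, 2))) (Function('H')(K) = Add(Mul(Pow(K, 2), Rational(1, 75)), Mul(Mul(-5, Add(6, K)), Rational(-1, 30))) = Add(Mul(Rational(1, 75), Pow(K, 2)), Mul(Add(-30, Mul(-5, K)), Rational(-1, 30))) = Add(Mul(Rational(1, 75), Pow(K, 2)), Add(1, Mul(Rational(1, 6), K))) = Add(1, Mul(Rational(1, 6), K), Mul(Rational(1, 75), Pow(K, 2))))
Add(Function('H')(Function('C')(8, 2)), Mul(-1, Mul(Add(66, -88), 19))) = Add(Add(1, Mul(Rational(1, 6), -16), Mul(Rational(1, 75), Pow(-16, 2))), Mul(-1, Mul(Add(66, -88), 19))) = Add(Add(1, Rational(-8, 3), Mul(Rational(1, 75), 256)), Mul(-1, Mul(-22, 19))) = Add(Add(1, Rational(-8, 3), Rational(256, 75)), Mul(-1, -418)) = Add(Rational(131, 75), 418) = Rational(31481, 75)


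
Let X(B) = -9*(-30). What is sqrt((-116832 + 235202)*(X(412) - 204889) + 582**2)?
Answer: I*sqrt(24220412306) ≈ 1.5563e+5*I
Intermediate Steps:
X(B) = 270
sqrt((-116832 + 235202)*(X(412) - 204889) + 582**2) = sqrt((-116832 + 235202)*(270 - 204889) + 582**2) = sqrt(118370*(-204619) + 338724) = sqrt(-24220751030 + 338724) = sqrt(-24220412306) = I*sqrt(24220412306)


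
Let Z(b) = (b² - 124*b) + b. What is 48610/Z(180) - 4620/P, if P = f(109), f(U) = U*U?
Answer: 53013421/12189906 ≈ 4.3490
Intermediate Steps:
f(U) = U²
P = 11881 (P = 109² = 11881)
Z(b) = b² - 123*b
48610/Z(180) - 4620/P = 48610/((180*(-123 + 180))) - 4620/11881 = 48610/((180*57)) - 4620*1/11881 = 48610/10260 - 4620/11881 = 48610*(1/10260) - 4620/11881 = 4861/1026 - 4620/11881 = 53013421/12189906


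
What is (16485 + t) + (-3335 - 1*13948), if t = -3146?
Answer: -3944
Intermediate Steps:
(16485 + t) + (-3335 - 1*13948) = (16485 - 3146) + (-3335 - 1*13948) = 13339 + (-3335 - 13948) = 13339 - 17283 = -3944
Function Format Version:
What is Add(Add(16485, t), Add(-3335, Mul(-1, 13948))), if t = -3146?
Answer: -3944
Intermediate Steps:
Add(Add(16485, t), Add(-3335, Mul(-1, 13948))) = Add(Add(16485, -3146), Add(-3335, Mul(-1, 13948))) = Add(13339, Add(-3335, -13948)) = Add(13339, -17283) = -3944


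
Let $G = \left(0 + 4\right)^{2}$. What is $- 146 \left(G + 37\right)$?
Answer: $-7738$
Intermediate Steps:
$G = 16$ ($G = 4^{2} = 16$)
$- 146 \left(G + 37\right) = - 146 \left(16 + 37\right) = \left(-146\right) 53 = -7738$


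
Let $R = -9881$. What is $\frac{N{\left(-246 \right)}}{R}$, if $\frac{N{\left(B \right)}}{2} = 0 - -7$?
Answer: $- \frac{14}{9881} \approx -0.0014169$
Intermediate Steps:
$N{\left(B \right)} = 14$ ($N{\left(B \right)} = 2 \left(0 - -7\right) = 2 \left(0 + 7\right) = 2 \cdot 7 = 14$)
$\frac{N{\left(-246 \right)}}{R} = \frac{14}{-9881} = 14 \left(- \frac{1}{9881}\right) = - \frac{14}{9881}$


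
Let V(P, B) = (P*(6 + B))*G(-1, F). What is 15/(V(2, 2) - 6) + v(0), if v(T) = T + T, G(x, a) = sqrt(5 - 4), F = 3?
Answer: 3/2 ≈ 1.5000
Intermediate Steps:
G(x, a) = 1 (G(x, a) = sqrt(1) = 1)
V(P, B) = P*(6 + B) (V(P, B) = (P*(6 + B))*1 = P*(6 + B))
v(T) = 2*T
15/(V(2, 2) - 6) + v(0) = 15/(2*(6 + 2) - 6) + 2*0 = 15/(2*8 - 6) + 0 = 15/(16 - 6) + 0 = 15/10 + 0 = (1/10)*15 + 0 = 3/2 + 0 = 3/2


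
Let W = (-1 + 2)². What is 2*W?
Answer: 2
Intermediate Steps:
W = 1 (W = 1² = 1)
2*W = 2*1 = 2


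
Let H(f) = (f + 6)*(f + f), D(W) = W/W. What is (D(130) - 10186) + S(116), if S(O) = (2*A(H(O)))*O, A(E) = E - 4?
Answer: 6555415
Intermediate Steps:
D(W) = 1
H(f) = 2*f*(6 + f) (H(f) = (6 + f)*(2*f) = 2*f*(6 + f))
A(E) = -4 + E
S(O) = O*(-8 + 4*O*(6 + O)) (S(O) = (2*(-4 + 2*O*(6 + O)))*O = (-8 + 4*O*(6 + O))*O = O*(-8 + 4*O*(6 + O)))
(D(130) - 10186) + S(116) = (1 - 10186) + 4*116*(-2 + 116*(6 + 116)) = -10185 + 4*116*(-2 + 116*122) = -10185 + 4*116*(-2 + 14152) = -10185 + 4*116*14150 = -10185 + 6565600 = 6555415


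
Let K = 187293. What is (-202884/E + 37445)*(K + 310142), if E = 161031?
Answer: 999778508011095/53677 ≈ 1.8626e+10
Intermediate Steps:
(-202884/E + 37445)*(K + 310142) = (-202884/161031 + 37445)*(187293 + 310142) = (-202884*1/161031 + 37445)*497435 = (-67628/53677 + 37445)*497435 = (2009867637/53677)*497435 = 999778508011095/53677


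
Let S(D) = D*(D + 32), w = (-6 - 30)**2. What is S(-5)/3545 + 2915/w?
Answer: 2031743/918864 ≈ 2.2111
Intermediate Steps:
w = 1296 (w = (-36)**2 = 1296)
S(D) = D*(32 + D)
S(-5)/3545 + 2915/w = -5*(32 - 5)/3545 + 2915/1296 = -5*27*(1/3545) + 2915*(1/1296) = -135*1/3545 + 2915/1296 = -27/709 + 2915/1296 = 2031743/918864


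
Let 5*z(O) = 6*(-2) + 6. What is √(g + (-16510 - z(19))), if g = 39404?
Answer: 2*√143095/5 ≈ 151.31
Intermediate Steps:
z(O) = -6/5 (z(O) = (6*(-2) + 6)/5 = (-12 + 6)/5 = (⅕)*(-6) = -6/5)
√(g + (-16510 - z(19))) = √(39404 + (-16510 - 1*(-6/5))) = √(39404 + (-16510 + 6/5)) = √(39404 - 82544/5) = √(114476/5) = 2*√143095/5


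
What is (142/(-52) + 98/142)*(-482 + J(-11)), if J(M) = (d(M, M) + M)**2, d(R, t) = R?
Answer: -3767/923 ≈ -4.0813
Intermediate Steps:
J(M) = 4*M**2 (J(M) = (M + M)**2 = (2*M)**2 = 4*M**2)
(142/(-52) + 98/142)*(-482 + J(-11)) = (142/(-52) + 98/142)*(-482 + 4*(-11)**2) = (142*(-1/52) + 98*(1/142))*(-482 + 4*121) = (-71/26 + 49/71)*(-482 + 484) = -3767/1846*2 = -3767/923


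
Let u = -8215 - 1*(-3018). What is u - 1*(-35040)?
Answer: 29843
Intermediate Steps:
u = -5197 (u = -8215 + 3018 = -5197)
u - 1*(-35040) = -5197 - 1*(-35040) = -5197 + 35040 = 29843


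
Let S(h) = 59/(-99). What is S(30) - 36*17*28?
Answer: -1696523/99 ≈ -17137.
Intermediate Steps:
S(h) = -59/99 (S(h) = 59*(-1/99) = -59/99)
S(30) - 36*17*28 = -59/99 - 36*17*28 = -59/99 - 612*28 = -59/99 - 1*17136 = -59/99 - 17136 = -1696523/99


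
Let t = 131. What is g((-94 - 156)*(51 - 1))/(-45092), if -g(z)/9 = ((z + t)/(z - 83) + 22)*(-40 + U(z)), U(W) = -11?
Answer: -132740505/567392636 ≈ -0.23395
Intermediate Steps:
g(z) = 10098 + 459*(131 + z)/(-83 + z) (g(z) = -9*((z + 131)/(z - 83) + 22)*(-40 - 11) = -9*((131 + z)/(-83 + z) + 22)*(-51) = -9*(22 + (131 + z)/(-83 + z))*(-51) = -9*(-1122 - 51*(131 + z)/(-83 + z)) = 10098 + 459*(131 + z)/(-83 + z))
g((-94 - 156)*(51 - 1))/(-45092) = (459*(-1695 + 23*((-94 - 156)*(51 - 1)))/(-83 + (-94 - 156)*(51 - 1)))/(-45092) = (459*(-1695 + 23*(-250*50))/(-83 - 250*50))*(-1/45092) = (459*(-1695 + 23*(-12500))/(-83 - 12500))*(-1/45092) = (459*(-1695 - 287500)/(-12583))*(-1/45092) = (459*(-1/12583)*(-289195))*(-1/45092) = (132740505/12583)*(-1/45092) = -132740505/567392636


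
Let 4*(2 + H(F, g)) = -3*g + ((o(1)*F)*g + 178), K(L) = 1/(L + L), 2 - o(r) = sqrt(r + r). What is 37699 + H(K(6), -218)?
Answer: 454751/12 + 109*sqrt(2)/24 ≈ 37902.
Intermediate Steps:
o(r) = 2 - sqrt(2)*sqrt(r) (o(r) = 2 - sqrt(r + r) = 2 - sqrt(2*r) = 2 - sqrt(2)*sqrt(r))
K(L) = 1/(2*L)
H(F, g) = 85/2 - 3*g/4 + F*g*(2 - sqrt(2))/4 (H(F, g) = -2 + (-3*g + (((2 - sqrt(2)*sqrt(1))*F)*g + 178))/4 = -2 + (-3*g + (((2 - 1*sqrt(2)*1)*F)*g + 178))/4 = -2 + (-3*g + (((2 - sqrt(2))*F)*g + 178))/4 = -2 + (-3*g + ((F*(2 - sqrt(2)))*g + 178))/4 = -2 + (-3*g + (F*g*(2 - sqrt(2)) + 178))/4 = -2 + (-3*g + (178 + F*g*(2 - sqrt(2))))/4 = -2 + (178 - 3*g + F*g*(2 - sqrt(2)))/4 = -2 + (89/2 - 3*g/4 + F*g*(2 - sqrt(2))/4) = 85/2 - 3*g/4 + F*g*(2 - sqrt(2))/4)
37699 + H(K(6), -218) = 37699 + (85/2 - 3/4*(-218) + (1/4)*((1/2)/6)*(-218)*(2 - sqrt(2))) = 37699 + (85/2 + 327/2 + (1/4)*((1/2)*(1/6))*(-218)*(2 - sqrt(2))) = 37699 + (85/2 + 327/2 + (1/4)*(1/12)*(-218)*(2 - sqrt(2))) = 37699 + (85/2 + 327/2 + (-109/12 + 109*sqrt(2)/24)) = 37699 + (2363/12 + 109*sqrt(2)/24) = 454751/12 + 109*sqrt(2)/24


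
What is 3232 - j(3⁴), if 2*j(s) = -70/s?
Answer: 261827/81 ≈ 3232.4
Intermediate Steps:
j(s) = -35/s (j(s) = (-70/s)/2 = -35/s)
3232 - j(3⁴) = 3232 - (-35)/(3⁴) = 3232 - (-35)/81 = 3232 - 1*(-35/81) = 3232 + 35/81 = 261827/81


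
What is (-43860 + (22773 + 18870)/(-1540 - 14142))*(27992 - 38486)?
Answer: 3609170793261/7841 ≈ 4.6029e+8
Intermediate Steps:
(-43860 + (22773 + 18870)/(-1540 - 14142))*(27992 - 38486) = (-43860 + 41643/(-15682))*(-10494) = (-43860 + 41643*(-1/15682))*(-10494) = (-43860 - 41643/15682)*(-10494) = -687854163/15682*(-10494) = 3609170793261/7841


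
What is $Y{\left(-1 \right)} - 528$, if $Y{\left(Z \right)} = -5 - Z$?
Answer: $-532$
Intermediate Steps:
$Y{\left(-1 \right)} - 528 = \left(-5 - -1\right) - 528 = \left(-5 + 1\right) - 528 = -4 - 528 = -532$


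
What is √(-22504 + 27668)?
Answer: 2*√1291 ≈ 71.861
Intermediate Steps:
√(-22504 + 27668) = √5164 = 2*√1291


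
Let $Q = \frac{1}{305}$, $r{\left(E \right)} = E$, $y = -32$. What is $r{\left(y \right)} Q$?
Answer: $- \frac{32}{305} \approx -0.10492$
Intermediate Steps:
$Q = \frac{1}{305} \approx 0.0032787$
$r{\left(y \right)} Q = \left(-32\right) \frac{1}{305} = - \frac{32}{305}$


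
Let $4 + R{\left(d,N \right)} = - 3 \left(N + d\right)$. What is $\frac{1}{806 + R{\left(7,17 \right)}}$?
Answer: $\frac{1}{730} \approx 0.0013699$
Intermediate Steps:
$R{\left(d,N \right)} = -4 - 3 N - 3 d$ ($R{\left(d,N \right)} = -4 - 3 \left(N + d\right) = -4 - \left(3 N + 3 d\right) = -4 - 3 N - 3 d$)
$\frac{1}{806 + R{\left(7,17 \right)}} = \frac{1}{806 - 76} = \frac{1}{730}$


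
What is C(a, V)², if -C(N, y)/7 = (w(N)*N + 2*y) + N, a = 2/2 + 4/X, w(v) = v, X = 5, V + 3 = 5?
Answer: 2502724/625 ≈ 4004.4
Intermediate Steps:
V = 2 (V = -3 + 5 = 2)
a = 9/5 (a = 2/2 + 4/5 = 2*(½) + 4*(⅕) = 1 + ⅘ = 9/5 ≈ 1.8000)
C(N, y) = -14*y - 7*N - 7*N² (C(N, y) = -7*((N*N + 2*y) + N) = -7*((N² + 2*y) + N) = -7*(N + N² + 2*y) = -14*y - 7*N - 7*N²)
C(a, V)² = (-14*2 - 7*9/5 - 7*(9/5)²)² = (-28 - 63/5 - 7*81/25)² = (-28 - 63/5 - 567/25)² = (-1582/25)² = 2502724/625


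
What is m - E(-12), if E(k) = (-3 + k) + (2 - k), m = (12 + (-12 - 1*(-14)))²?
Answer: 197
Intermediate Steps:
m = 196 (m = (12 + (-12 + 14))² = (12 + 2)² = 14² = 196)
E(k) = -1
m - E(-12) = 196 - 1*(-1) = 196 + 1 = 197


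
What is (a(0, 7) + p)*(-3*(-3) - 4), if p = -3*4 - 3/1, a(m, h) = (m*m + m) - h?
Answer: -110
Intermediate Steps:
a(m, h) = m + m**2 - h (a(m, h) = (m**2 + m) - h = (m + m**2) - h = m + m**2 - h)
p = -15 (p = -12 - 3*1 = -12 - 3 = -15)
(a(0, 7) + p)*(-3*(-3) - 4) = ((0 + 0**2 - 1*7) - 15)*(-3*(-3) - 4) = ((0 + 0 - 7) - 15)*(9 - 4) = (-7 - 15)*5 = -22*5 = -110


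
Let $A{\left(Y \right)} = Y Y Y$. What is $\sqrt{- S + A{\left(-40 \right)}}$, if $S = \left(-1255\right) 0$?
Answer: $80 i \sqrt{10} \approx 252.98 i$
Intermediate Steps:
$A{\left(Y \right)} = Y^{3}$ ($A{\left(Y \right)} = Y^{2} Y = Y^{3}$)
$S = 0$
$\sqrt{- S + A{\left(-40 \right)}} = \sqrt{\left(-1\right) 0 + \left(-40\right)^{3}} = \sqrt{0 - 64000} = \sqrt{-64000} = 80 i \sqrt{10}$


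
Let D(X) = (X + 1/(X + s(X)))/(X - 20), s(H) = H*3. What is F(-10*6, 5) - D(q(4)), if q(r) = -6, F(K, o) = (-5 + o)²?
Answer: -145/624 ≈ -0.23237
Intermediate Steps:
s(H) = 3*H
D(X) = (X + 1/(4*X))/(-20 + X) (D(X) = (X + 1/(X + 3*X))/(X - 20) = (X + 1/(4*X))/(-20 + X))
F(-10*6, 5) - D(q(4)) = (-5 + 5)² - (¼ + (-6)²)/((-6)*(-20 - 6)) = 0² - (-1)*(¼ + 36)/(6*(-26)) = 0 - (-1)*(-1)*145/(6*26*4) = 0 - 1*145/624 = 0 - 145/624 = -145/624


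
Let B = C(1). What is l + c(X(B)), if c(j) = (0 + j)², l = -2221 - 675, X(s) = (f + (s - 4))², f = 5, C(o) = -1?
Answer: -2896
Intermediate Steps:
B = -1
X(s) = (1 + s)² (X(s) = (5 + (s - 4))² = (5 + (-4 + s))² = (1 + s)²)
l = -2896
c(j) = j²
l + c(X(B)) = -2896 + ((1 - 1)²)² = -2896 + (0²)² = -2896 + 0² = -2896 + 0 = -2896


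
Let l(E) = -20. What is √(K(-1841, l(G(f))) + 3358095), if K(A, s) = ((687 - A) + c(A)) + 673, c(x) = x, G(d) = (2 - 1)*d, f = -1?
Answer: √3359455 ≈ 1832.9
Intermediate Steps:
G(d) = d (G(d) = 1*d = d)
K(A, s) = 1360 (K(A, s) = ((687 - A) + A) + 673 = 687 + 673 = 1360)
√(K(-1841, l(G(f))) + 3358095) = √(1360 + 3358095) = √3359455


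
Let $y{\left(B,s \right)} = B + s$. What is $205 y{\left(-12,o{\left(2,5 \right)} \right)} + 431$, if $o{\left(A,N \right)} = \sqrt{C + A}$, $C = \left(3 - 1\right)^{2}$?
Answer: $-2029 + 205 \sqrt{6} \approx -1526.9$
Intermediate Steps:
$C = 4$ ($C = 2^{2} = 4$)
$o{\left(A,N \right)} = \sqrt{4 + A}$
$205 y{\left(-12,o{\left(2,5 \right)} \right)} + 431 = 205 \left(-12 + \sqrt{4 + 2}\right) + 431 = 205 \left(-12 + \sqrt{6}\right) + 431 = \left(-2460 + 205 \sqrt{6}\right) + 431 = -2029 + 205 \sqrt{6}$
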